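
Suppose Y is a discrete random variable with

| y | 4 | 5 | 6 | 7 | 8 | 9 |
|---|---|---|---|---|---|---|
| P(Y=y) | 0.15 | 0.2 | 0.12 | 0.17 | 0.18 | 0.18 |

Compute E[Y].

6.57

E[Y] = Σ y·P(Y=y)
 = 4·0.15 + 5·0.2 + 6·0.12 + 7·0.17 + 8·0.18 + 9·0.18
 = 0.6 + 1 + 0.72 + 1.19 + 1.44 + 1.62
 = 6.57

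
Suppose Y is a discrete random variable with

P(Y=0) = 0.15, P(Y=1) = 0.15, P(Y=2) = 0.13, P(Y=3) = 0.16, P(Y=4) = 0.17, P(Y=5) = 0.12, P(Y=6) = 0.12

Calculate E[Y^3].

57.31

E[Y^3] = Σ y^3·P(Y=y)
 = 0·0.15 + 1·0.15 + 8·0.13 + 27·0.16 + 64·0.17 + 125·0.12 + 216·0.12
 = 0 + 0.15 + 1.04 + 4.32 + 10.88 + 15 + 25.92
 = 57.31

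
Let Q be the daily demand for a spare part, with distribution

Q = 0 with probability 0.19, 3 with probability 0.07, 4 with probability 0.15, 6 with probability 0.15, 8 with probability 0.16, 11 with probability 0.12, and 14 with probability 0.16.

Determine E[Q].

E[Q] = Σ q·P(Q=q)
 = 0·0.19 + 3·0.07 + 4·0.15 + 6·0.15 + 8·0.16 + 11·0.12 + 14·0.16
 = 0 + 0.21 + 0.6 + 0.9 + 1.28 + 1.32 + 2.24
 = 6.55

6.55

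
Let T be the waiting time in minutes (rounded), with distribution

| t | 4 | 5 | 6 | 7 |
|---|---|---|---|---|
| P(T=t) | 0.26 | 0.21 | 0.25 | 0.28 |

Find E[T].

E[T] = Σ t·P(T=t)
 = 4·0.26 + 5·0.21 + 6·0.25 + 7·0.28
 = 1.04 + 1.05 + 1.5 + 1.96
 = 5.55

5.55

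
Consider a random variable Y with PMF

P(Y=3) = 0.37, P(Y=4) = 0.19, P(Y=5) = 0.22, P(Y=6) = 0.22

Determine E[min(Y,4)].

E[min(Y,4)] = Σ min(y,4)·P(Y=y)
 = 3·0.37 + 4·0.19 + 4·0.22 + 4·0.22
 = 1.11 + 0.76 + 0.88 + 0.88
 = 3.63

3.63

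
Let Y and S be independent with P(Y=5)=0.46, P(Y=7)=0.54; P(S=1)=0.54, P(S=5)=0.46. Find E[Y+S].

8.92

E[Y+S] = Σ_y Σ_s (y+s) · P(Y=y)P(S=s)
 = 6·0.2484 + 10·0.2116 + 8·0.2916 + 12·0.2484
 = 1.4904 + 2.116 + 2.3328 + 2.9808
 = 8.92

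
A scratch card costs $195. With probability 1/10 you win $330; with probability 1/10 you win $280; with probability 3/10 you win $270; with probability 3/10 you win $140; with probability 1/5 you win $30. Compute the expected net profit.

E[payout] = 330·1/10 + 280·1/10 + 270·3/10 + 140·3/10 + 30·1/5
 = 33 + 28 + 81 + 42 + 6
 = 190
Net = 190 - 195 = -5

-5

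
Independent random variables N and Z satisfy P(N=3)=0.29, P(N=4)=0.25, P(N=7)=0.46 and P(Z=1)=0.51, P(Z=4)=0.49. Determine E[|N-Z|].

E[|N-Z|] = Σ_n Σ_z |n-z| · P(N=n)P(Z=z)
 = 2·0.1479 + 1·0.1421 + 3·0.1275 + 0·0.1225 + 6·0.2346 + 3·0.2254
 = 0.2958 + 0.1421 + 0.3825 + 0 + 1.4076 + 0.6762
 = 2.9042

2.9042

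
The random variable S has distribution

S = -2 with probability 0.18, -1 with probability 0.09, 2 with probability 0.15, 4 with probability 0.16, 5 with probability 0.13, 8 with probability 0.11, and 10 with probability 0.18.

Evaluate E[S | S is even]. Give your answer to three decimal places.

P(S is even) = 0.18 + 0.15 + 0.16 + 0.11 + 0.18 = 0.78.
E[S | S is even] = [(-2)·0.18 + 2·0.15 + 4·0.16 + 8·0.11 + 10·0.18] / 0.78
 = 3.26 / 0.78
 = 163/39

4.179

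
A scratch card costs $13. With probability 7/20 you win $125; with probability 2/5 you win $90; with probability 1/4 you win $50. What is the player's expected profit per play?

79.25

E[payout] = 125·7/20 + 90·2/5 + 50·1/4
 = 175/4 + 36 + 25/2
 = 369/4
Net = 369/4 - 13 = 317/4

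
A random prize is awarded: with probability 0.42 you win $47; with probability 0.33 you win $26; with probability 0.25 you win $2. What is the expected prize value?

E[payout] = 47·0.42 + 26·0.33 + 2·0.25
 = 19.74 + 8.58 + 0.5
 = 28.82

28.82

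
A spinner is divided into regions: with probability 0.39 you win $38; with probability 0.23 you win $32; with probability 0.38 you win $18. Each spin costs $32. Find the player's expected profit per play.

-2.98

E[payout] = 38·0.39 + 32·0.23 + 18·0.38
 = 14.82 + 7.36 + 6.84
 = 29.02
Net = 29.02 - 32 = -2.98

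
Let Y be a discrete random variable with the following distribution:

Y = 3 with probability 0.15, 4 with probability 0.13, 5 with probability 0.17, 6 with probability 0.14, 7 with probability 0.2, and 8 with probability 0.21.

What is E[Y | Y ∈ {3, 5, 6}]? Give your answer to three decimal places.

P(Y ∈ {3, 5, 6}) = 0.15 + 0.17 + 0.14 = 0.46.
E[Y | Y ∈ {3, 5, 6}] = [3·0.15 + 5·0.17 + 6·0.14] / 0.46
 = 2.14 / 0.46
 = 107/23

4.652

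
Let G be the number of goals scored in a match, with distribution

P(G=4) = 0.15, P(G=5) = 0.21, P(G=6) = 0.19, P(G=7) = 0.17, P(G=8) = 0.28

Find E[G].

E[G] = Σ g·P(G=g)
 = 4·0.15 + 5·0.21 + 6·0.19 + 7·0.17 + 8·0.28
 = 0.6 + 1.05 + 1.14 + 1.19 + 2.24
 = 6.22

6.22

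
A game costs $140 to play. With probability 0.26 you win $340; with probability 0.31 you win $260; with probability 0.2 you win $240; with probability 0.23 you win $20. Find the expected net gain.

81.6

E[payout] = 340·0.26 + 260·0.31 + 240·0.2 + 20·0.23
 = 88.4 + 80.6 + 48 + 4.6
 = 221.6
Net = 221.6 - 140 = 81.6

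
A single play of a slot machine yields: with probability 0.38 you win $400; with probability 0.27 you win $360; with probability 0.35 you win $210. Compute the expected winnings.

E[payout] = 400·0.38 + 360·0.27 + 210·0.35
 = 152 + 97.2 + 73.5
 = 322.7

322.7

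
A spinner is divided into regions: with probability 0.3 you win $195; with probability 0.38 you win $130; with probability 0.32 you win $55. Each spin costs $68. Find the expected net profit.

57.5

E[payout] = 195·0.3 + 130·0.38 + 55·0.32
 = 58.5 + 49.4 + 17.6
 = 125.5
Net = 125.5 - 68 = 57.5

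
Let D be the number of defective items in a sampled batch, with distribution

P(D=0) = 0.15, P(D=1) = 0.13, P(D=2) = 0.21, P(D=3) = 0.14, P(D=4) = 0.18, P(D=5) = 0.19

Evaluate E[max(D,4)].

4.19

E[max(D,4)] = Σ max(d,4)·P(D=d)
 = 4·0.15 + 4·0.13 + 4·0.21 + 4·0.14 + 4·0.18 + 5·0.19
 = 0.6 + 0.52 + 0.84 + 0.56 + 0.72 + 0.95
 = 4.19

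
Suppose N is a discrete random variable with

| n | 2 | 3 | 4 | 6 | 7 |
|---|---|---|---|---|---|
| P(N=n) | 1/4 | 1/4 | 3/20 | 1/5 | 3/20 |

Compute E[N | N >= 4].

P(N >= 4) = 3/20 + 1/5 + 3/20 = 1/2.
E[N | N >= 4] = [4·3/20 + 6·1/5 + 7·3/20] / (1/2)
 = 57/20 / (1/2)
 = 57/10

5.7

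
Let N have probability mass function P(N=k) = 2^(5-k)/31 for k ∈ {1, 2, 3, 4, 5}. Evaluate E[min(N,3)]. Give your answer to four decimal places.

E[min(N,3)] = Σ min(n,3)·P(N=n)
 = 1·16/31 + 2·8/31 + 3·4/31 + 3·2/31 + 3·1/31
 = 16/31 + 16/31 + 12/31 + 6/31 + 3/31
 = 53/31

1.7097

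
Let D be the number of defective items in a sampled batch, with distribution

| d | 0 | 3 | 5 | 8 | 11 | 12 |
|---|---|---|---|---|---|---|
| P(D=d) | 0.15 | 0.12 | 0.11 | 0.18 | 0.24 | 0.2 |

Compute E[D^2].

73.19

E[D^2] = Σ d^2·P(D=d)
 = 0·0.15 + 9·0.12 + 25·0.11 + 64·0.18 + 121·0.24 + 144·0.2
 = 0 + 1.08 + 2.75 + 11.52 + 29.04 + 28.8
 = 73.19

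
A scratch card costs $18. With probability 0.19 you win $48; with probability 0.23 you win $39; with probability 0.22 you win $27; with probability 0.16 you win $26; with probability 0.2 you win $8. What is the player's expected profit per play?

11.79

E[payout] = 48·0.19 + 39·0.23 + 27·0.22 + 26·0.16 + 8·0.2
 = 9.12 + 8.97 + 5.94 + 4.16 + 1.6
 = 29.79
Net = 29.79 - 18 = 11.79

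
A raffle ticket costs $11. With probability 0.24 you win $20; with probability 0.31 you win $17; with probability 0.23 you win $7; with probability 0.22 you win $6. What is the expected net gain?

E[payout] = 20·0.24 + 17·0.31 + 7·0.23 + 6·0.22
 = 4.8 + 5.27 + 1.61 + 1.32
 = 13
Net = 13 - 11 = 2

2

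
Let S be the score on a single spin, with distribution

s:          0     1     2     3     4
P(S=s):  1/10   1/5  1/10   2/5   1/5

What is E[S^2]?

7.4

E[S^2] = Σ s^2·P(S=s)
 = 0·1/10 + 1·1/5 + 4·1/10 + 9·2/5 + 16·1/5
 = 0 + 1/5 + 2/5 + 18/5 + 16/5
 = 37/5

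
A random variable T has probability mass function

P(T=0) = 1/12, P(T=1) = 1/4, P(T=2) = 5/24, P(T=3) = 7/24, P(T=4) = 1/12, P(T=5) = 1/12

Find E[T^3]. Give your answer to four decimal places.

25.5417

E[T^3] = Σ t^3·P(T=t)
 = 0·1/12 + 1·1/4 + 8·5/24 + 27·7/24 + 64·1/12 + 125·1/12
 = 0 + 1/4 + 5/3 + 63/8 + 16/3 + 125/12
 = 613/24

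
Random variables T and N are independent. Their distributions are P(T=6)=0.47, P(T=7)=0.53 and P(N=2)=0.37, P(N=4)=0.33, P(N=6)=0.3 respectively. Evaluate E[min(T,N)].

E[min(T,N)] = Σ_t Σ_n min(t,n) · P(T=t)P(N=n)
 = 2·0.1739 + 4·0.1551 + 6·0.141 + 2·0.1961 + 4·0.1749 + 6·0.159
 = 0.3478 + 0.6204 + 0.846 + 0.3922 + 0.6996 + 0.954
 = 3.86

3.86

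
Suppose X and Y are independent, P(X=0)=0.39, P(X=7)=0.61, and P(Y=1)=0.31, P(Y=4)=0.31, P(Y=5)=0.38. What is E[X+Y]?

E[X+Y] = Σ_x Σ_y (x+y) · P(X=x)P(Y=y)
 = 1·0.1209 + 4·0.1209 + 5·0.1482 + 8·0.1891 + 11·0.1891 + 12·0.2318
 = 0.1209 + 0.4836 + 0.741 + 1.5128 + 2.0801 + 2.7816
 = 7.72

7.72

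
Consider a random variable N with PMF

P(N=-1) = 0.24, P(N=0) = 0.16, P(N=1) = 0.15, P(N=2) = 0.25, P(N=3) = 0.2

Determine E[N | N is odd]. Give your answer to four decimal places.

P(N is odd) = 0.24 + 0.15 + 0.2 = 0.59.
E[N | N is odd] = [(-1)·0.24 + 1·0.15 + 3·0.2] / 0.59
 = 0.51 / 0.59
 = 51/59

0.8644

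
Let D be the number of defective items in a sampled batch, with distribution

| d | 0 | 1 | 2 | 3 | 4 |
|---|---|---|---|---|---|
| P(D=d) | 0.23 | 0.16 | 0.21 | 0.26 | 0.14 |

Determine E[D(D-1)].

3.66

E[D(D-1)] = Σ d(d-1)·P(D=d)
 = 0·0.23 + 0·0.16 + 2·0.21 + 6·0.26 + 12·0.14
 = 0 + 0 + 0.42 + 1.56 + 1.68
 = 3.66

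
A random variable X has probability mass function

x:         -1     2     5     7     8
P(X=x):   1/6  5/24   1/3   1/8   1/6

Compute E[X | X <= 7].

3.35

P(X <= 7) = 1/6 + 5/24 + 1/3 + 1/8 = 5/6.
E[X | X <= 7] = [(-1)·1/6 + 2·5/24 + 5·1/3 + 7·1/8] / (5/6)
 = 67/24 / (5/6)
 = 67/20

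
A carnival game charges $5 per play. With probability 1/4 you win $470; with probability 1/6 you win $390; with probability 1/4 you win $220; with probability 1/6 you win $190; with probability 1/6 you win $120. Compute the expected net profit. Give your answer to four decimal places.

284.1667

E[payout] = 470·1/4 + 390·1/6 + 220·1/4 + 190·1/6 + 120·1/6
 = 235/2 + 65 + 55 + 95/3 + 20
 = 1735/6
Net = 1735/6 - 5 = 1705/6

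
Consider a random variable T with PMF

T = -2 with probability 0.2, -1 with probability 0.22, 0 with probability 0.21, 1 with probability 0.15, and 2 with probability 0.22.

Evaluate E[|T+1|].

E[|T+1|] = Σ |t+1|·P(T=t)
 = 1·0.2 + 0·0.22 + 1·0.21 + 2·0.15 + 3·0.22
 = 0.2 + 0 + 0.21 + 0.3 + 0.66
 = 1.37

1.37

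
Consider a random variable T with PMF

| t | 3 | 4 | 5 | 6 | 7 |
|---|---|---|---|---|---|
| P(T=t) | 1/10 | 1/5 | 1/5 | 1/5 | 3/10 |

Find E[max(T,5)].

5.8

E[max(T,5)] = Σ max(t,5)·P(T=t)
 = 5·1/10 + 5·1/5 + 5·1/5 + 6·1/5 + 7·3/10
 = 1/2 + 1 + 1 + 6/5 + 21/10
 = 29/5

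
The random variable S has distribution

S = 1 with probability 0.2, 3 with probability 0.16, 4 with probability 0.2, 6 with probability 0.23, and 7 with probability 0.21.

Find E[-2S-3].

-11.66

E[-2S-3] = Σ (-2s-3)·P(S=s)
 = (-5)·0.2 + (-9)·0.16 + (-11)·0.2 + (-15)·0.23 + (-17)·0.21
 = (-1) + (-1.44) + (-2.2) + (-3.45) + (-3.57)
 = -11.66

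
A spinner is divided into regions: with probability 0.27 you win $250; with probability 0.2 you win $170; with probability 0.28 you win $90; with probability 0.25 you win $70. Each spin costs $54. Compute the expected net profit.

E[payout] = 250·0.27 + 170·0.2 + 90·0.28 + 70·0.25
 = 67.5 + 34 + 25.2 + 17.5
 = 144.2
Net = 144.2 - 54 = 90.2

90.2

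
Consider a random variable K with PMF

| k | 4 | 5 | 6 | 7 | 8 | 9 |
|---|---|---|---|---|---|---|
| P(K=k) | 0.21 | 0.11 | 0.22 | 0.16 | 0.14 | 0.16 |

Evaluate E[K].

E[K] = Σ k·P(K=k)
 = 4·0.21 + 5·0.11 + 6·0.22 + 7·0.16 + 8·0.14 + 9·0.16
 = 0.84 + 0.55 + 1.32 + 1.12 + 1.12 + 1.44
 = 6.39

6.39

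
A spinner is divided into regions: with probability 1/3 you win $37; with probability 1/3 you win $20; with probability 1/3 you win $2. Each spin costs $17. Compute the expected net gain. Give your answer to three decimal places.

2.667

E[payout] = 37·1/3 + 20·1/3 + 2·1/3
 = 37/3 + 20/3 + 2/3
 = 59/3
Net = 59/3 - 17 = 8/3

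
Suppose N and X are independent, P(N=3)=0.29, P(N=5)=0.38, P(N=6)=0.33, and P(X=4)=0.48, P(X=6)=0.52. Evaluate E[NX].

23.94

E[NX] = Σ_n Σ_x nx · P(N=n)P(X=x)
 = 12·0.1392 + 18·0.1508 + 20·0.1824 + 30·0.1976 + 24·0.1584 + 36·0.1716
 = 1.6704 + 2.7144 + 3.648 + 5.928 + 3.8016 + 6.1776
 = 23.94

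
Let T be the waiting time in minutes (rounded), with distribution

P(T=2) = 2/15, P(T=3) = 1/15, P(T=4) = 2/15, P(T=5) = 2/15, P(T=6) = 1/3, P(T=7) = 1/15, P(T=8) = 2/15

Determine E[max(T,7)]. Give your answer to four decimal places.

7.1333

E[max(T,7)] = Σ max(t,7)·P(T=t)
 = 7·2/15 + 7·1/15 + 7·2/15 + 7·2/15 + 7·1/3 + 7·1/15 + 8·2/15
 = 14/15 + 7/15 + 14/15 + 14/15 + 7/3 + 7/15 + 16/15
 = 107/15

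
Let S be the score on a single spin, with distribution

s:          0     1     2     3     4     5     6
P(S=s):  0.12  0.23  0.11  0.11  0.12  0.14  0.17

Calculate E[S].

2.98

E[S] = Σ s·P(S=s)
 = 0·0.12 + 1·0.23 + 2·0.11 + 3·0.11 + 4·0.12 + 5·0.14 + 6·0.17
 = 0 + 0.23 + 0.22 + 0.33 + 0.48 + 0.7 + 1.02
 = 2.98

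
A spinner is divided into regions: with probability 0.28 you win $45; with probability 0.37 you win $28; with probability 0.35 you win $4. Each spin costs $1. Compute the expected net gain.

23.36

E[payout] = 45·0.28 + 28·0.37 + 4·0.35
 = 12.6 + 10.36 + 1.4
 = 24.36
Net = 24.36 - 1 = 23.36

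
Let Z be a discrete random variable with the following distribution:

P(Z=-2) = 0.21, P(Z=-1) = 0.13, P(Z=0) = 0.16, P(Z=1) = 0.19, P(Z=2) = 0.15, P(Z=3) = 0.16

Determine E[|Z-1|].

E[|Z-1|] = Σ |z-1|·P(Z=z)
 = 3·0.21 + 2·0.13 + 1·0.16 + 0·0.19 + 1·0.15 + 2·0.16
 = 0.63 + 0.26 + 0.16 + 0 + 0.15 + 0.32
 = 1.52

1.52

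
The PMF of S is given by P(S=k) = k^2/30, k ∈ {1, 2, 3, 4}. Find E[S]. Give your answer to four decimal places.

E[S] = Σ s·P(S=s)
 = 1·1/30 + 2·2/15 + 3·3/10 + 4·8/15
 = 1/30 + 4/15 + 9/10 + 32/15
 = 10/3

3.3333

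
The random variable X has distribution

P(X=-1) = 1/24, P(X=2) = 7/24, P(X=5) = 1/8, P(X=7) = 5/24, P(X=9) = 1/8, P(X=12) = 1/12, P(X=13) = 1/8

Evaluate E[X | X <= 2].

P(X <= 2) = 1/24 + 7/24 = 1/3.
E[X | X <= 2] = [(-1)·1/24 + 2·7/24] / (1/3)
 = 13/24 / (1/3)
 = 13/8

1.625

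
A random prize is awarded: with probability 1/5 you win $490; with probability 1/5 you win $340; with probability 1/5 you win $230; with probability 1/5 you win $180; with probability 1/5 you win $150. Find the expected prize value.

E[payout] = 490·1/5 + 340·1/5 + 230·1/5 + 180·1/5 + 150·1/5
 = 98 + 68 + 46 + 36 + 30
 = 278

278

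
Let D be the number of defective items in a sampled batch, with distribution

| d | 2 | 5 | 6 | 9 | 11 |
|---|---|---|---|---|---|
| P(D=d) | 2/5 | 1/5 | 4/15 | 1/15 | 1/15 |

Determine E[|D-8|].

E[|D-8|] = Σ |d-8|·P(D=d)
 = 6·2/5 + 3·1/5 + 2·4/15 + 1·1/15 + 3·1/15
 = 12/5 + 3/5 + 8/15 + 1/15 + 1/5
 = 19/5

3.8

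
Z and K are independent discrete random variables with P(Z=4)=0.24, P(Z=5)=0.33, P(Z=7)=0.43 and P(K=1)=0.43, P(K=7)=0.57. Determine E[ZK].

E[ZK] = Σ_z Σ_k zk · P(Z=z)P(K=k)
 = 4·0.1032 + 28·0.1368 + 5·0.1419 + 35·0.1881 + 7·0.1849 + 49·0.2451
 = 0.4128 + 3.8304 + 0.7095 + 6.5835 + 1.2943 + 12.0099
 = 24.8404

24.8404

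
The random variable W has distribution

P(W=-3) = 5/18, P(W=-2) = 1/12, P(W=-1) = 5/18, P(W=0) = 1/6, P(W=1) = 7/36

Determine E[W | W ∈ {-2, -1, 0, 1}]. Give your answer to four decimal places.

P(W ∈ {-2, -1, 0, 1}) = 1/12 + 5/18 + 1/6 + 7/36 = 13/18.
E[W | W ∈ {-2, -1, 0, 1}] = [(-2)·1/12 + (-1)·5/18 + 0·1/6 + 1·7/36] / (13/18)
 = -1/4 / (13/18)
 = -9/26

-0.3462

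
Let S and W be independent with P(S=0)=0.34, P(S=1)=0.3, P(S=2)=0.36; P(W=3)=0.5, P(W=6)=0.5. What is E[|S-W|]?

E[|S-W|] = Σ_s Σ_w |s-w| · P(S=s)P(W=w)
 = 3·0.17 + 6·0.17 + 2·0.15 + 5·0.15 + 1·0.18 + 4·0.18
 = 0.51 + 1.02 + 0.3 + 0.75 + 0.18 + 0.72
 = 3.48

3.48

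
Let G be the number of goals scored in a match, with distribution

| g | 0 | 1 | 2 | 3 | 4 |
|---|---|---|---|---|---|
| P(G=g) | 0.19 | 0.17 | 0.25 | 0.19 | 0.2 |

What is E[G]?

2.04

E[G] = Σ g·P(G=g)
 = 0·0.19 + 1·0.17 + 2·0.25 + 3·0.19 + 4·0.2
 = 0 + 0.17 + 0.5 + 0.57 + 0.8
 = 2.04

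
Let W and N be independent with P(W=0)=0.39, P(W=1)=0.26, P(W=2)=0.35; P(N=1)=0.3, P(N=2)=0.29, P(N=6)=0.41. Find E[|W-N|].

2.59

E[|W-N|] = Σ_w Σ_n |w-n| · P(W=w)P(N=n)
 = 1·0.117 + 2·0.1131 + 6·0.1599 + 0·0.078 + 1·0.0754 + 5·0.1066 + 1·0.105 + 0·0.1015 + 4·0.1435
 = 0.117 + 0.2262 + 0.9594 + 0 + 0.0754 + 0.533 + 0.105 + 0 + 0.574
 = 2.59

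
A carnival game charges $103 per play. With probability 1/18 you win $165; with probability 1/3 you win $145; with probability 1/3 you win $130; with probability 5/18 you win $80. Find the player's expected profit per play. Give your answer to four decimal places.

E[payout] = 165·1/18 + 145·1/3 + 130·1/3 + 80·5/18
 = 55/6 + 145/3 + 130/3 + 200/9
 = 2215/18
Net = 2215/18 - 103 = 361/18

20.0556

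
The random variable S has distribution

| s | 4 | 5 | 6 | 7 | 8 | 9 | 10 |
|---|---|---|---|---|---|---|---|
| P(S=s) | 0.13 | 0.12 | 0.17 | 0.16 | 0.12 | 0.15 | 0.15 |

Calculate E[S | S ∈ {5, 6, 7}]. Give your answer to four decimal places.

P(S ∈ {5, 6, 7}) = 0.12 + 0.17 + 0.16 = 0.45.
E[S | S ∈ {5, 6, 7}] = [5·0.12 + 6·0.17 + 7·0.16] / 0.45
 = 2.74 / 0.45
 = 274/45

6.0889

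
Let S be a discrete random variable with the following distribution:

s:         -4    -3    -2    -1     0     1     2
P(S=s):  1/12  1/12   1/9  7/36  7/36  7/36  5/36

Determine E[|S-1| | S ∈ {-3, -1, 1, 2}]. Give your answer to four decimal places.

P(S ∈ {-3, -1, 1, 2}) = 1/12 + 7/36 + 7/36 + 5/36 = 11/18.
E[|S-1| | S ∈ {-3, -1, 1, 2}] = [4·1/12 + 2·7/36 + 0·7/36 + 1·5/36] / (11/18)
 = 31/36 / (11/18)
 = 31/22

1.4091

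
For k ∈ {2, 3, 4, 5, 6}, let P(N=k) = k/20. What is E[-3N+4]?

-9.5

E[-3N+4] = Σ (-3n+4)·P(N=n)
 = (-2)·1/10 + (-5)·3/20 + (-8)·1/5 + (-11)·1/4 + (-14)·3/10
 = (-1/5) + (-3/4) + (-8/5) + (-11/4) + (-21/5)
 = -19/2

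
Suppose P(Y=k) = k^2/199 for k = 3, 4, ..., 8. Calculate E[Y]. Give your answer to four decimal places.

6.4673

E[Y] = Σ y·P(Y=y)
 = 3·9/199 + 4·16/199 + 5·25/199 + 6·36/199 + 7·49/199 + 8·64/199
 = 27/199 + 64/199 + 125/199 + 216/199 + 343/199 + 512/199
 = 1287/199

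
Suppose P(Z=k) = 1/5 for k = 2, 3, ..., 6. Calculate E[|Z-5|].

1.4

E[|Z-5|] = Σ |z-5|·P(Z=z)
 = 3·1/5 + 2·1/5 + 1·1/5 + 0·1/5 + 1·1/5
 = 3/5 + 2/5 + 1/5 + 0 + 1/5
 = 7/5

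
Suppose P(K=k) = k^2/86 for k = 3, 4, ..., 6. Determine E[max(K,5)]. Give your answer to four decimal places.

5.4186

E[max(K,5)] = Σ max(k,5)·P(K=k)
 = 5·9/86 + 5·8/43 + 5·25/86 + 6·18/43
 = 45/86 + 40/43 + 125/86 + 108/43
 = 233/43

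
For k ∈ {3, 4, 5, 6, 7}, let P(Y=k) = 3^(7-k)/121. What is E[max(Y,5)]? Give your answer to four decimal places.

5.0413

E[max(Y,5)] = Σ max(y,5)·P(Y=y)
 = 5·81/121 + 5·27/121 + 5·9/121 + 6·3/121 + 7·1/121
 = 405/121 + 135/121 + 45/121 + 18/121 + 7/121
 = 610/121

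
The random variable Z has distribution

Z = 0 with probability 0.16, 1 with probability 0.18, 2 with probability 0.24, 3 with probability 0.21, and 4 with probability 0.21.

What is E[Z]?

2.13

E[Z] = Σ z·P(Z=z)
 = 0·0.16 + 1·0.18 + 2·0.24 + 3·0.21 + 4·0.21
 = 0 + 0.18 + 0.48 + 0.63 + 0.84
 = 2.13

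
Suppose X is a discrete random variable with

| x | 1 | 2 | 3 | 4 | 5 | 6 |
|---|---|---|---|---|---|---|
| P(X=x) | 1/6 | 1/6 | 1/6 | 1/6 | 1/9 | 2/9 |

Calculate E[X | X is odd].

2.75

P(X is odd) = 1/6 + 1/6 + 1/9 = 4/9.
E[X | X is odd] = [1·1/6 + 3·1/6 + 5·1/9] / (4/9)
 = 11/9 / (4/9)
 = 11/4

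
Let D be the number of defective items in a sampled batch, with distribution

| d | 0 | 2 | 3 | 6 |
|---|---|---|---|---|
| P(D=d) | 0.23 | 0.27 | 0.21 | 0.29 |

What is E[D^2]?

13.41

E[D^2] = Σ d^2·P(D=d)
 = 0·0.23 + 4·0.27 + 9·0.21 + 36·0.29
 = 0 + 1.08 + 1.89 + 10.44
 = 13.41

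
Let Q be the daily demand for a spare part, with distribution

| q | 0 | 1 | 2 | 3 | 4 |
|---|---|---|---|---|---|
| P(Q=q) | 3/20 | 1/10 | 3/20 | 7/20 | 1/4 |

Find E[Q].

E[Q] = Σ q·P(Q=q)
 = 0·3/20 + 1·1/10 + 2·3/20 + 3·7/20 + 4·1/4
 = 0 + 1/10 + 3/10 + 21/20 + 1
 = 49/20

2.45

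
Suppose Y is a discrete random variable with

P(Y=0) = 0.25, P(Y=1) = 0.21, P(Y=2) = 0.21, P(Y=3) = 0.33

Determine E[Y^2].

E[Y^2] = Σ y^2·P(Y=y)
 = 0·0.25 + 1·0.21 + 4·0.21 + 9·0.33
 = 0 + 0.21 + 0.84 + 2.97
 = 4.02

4.02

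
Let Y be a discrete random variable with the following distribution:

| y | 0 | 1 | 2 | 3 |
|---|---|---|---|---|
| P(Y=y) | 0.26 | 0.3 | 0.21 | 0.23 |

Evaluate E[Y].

1.41

E[Y] = Σ y·P(Y=y)
 = 0·0.26 + 1·0.3 + 2·0.21 + 3·0.23
 = 0 + 0.3 + 0.42 + 0.69
 = 1.41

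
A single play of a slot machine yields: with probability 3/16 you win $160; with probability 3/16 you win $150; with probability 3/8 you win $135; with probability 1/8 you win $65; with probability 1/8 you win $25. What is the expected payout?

E[payout] = 160·3/16 + 150·3/16 + 135·3/8 + 65·1/8 + 25·1/8
 = 30 + 225/8 + 405/8 + 65/8 + 25/8
 = 120

120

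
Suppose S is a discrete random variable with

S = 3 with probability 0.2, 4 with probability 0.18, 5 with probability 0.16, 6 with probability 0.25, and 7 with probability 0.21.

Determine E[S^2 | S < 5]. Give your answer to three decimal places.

P(S < 5) = 0.2 + 0.18 = 0.38.
E[S^2 | S < 5] = [9·0.2 + 16·0.18] / 0.38
 = 4.68 / 0.38
 = 234/19

12.316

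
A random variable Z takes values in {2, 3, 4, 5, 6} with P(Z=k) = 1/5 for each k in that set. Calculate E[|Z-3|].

E[|Z-3|] = Σ |z-3|·P(Z=z)
 = 1·1/5 + 0·1/5 + 1·1/5 + 2·1/5 + 3·1/5
 = 1/5 + 0 + 1/5 + 2/5 + 3/5
 = 7/5

1.4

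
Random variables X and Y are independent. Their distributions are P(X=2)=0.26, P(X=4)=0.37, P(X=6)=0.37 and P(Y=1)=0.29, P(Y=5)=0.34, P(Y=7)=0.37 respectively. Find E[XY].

19.3276

E[XY] = Σ_x Σ_y xy · P(X=x)P(Y=y)
 = 2·0.0754 + 10·0.0884 + 14·0.0962 + 4·0.1073 + 20·0.1258 + 28·0.1369 + 6·0.1073 + 30·0.1258 + 42·0.1369
 = 0.1508 + 0.884 + 1.3468 + 0.4292 + 2.516 + 3.8332 + 0.6438 + 3.774 + 5.7498
 = 19.3276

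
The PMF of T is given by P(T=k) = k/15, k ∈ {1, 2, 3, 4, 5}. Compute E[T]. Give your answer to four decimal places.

E[T] = Σ t·P(T=t)
 = 1·1/15 + 2·2/15 + 3·1/5 + 4·4/15 + 5·1/3
 = 1/15 + 4/15 + 3/5 + 16/15 + 5/3
 = 11/3

3.6667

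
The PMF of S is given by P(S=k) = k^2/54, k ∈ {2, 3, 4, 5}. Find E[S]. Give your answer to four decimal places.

4.1481

E[S] = Σ s·P(S=s)
 = 2·2/27 + 3·1/6 + 4·8/27 + 5·25/54
 = 4/27 + 1/2 + 32/27 + 125/54
 = 112/27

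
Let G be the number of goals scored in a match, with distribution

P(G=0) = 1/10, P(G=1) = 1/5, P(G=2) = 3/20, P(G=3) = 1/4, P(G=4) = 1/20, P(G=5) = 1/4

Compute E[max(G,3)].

E[max(G,3)] = Σ max(g,3)·P(G=g)
 = 3·1/10 + 3·1/5 + 3·3/20 + 3·1/4 + 4·1/20 + 5·1/4
 = 3/10 + 3/5 + 9/20 + 3/4 + 1/5 + 5/4
 = 71/20

3.55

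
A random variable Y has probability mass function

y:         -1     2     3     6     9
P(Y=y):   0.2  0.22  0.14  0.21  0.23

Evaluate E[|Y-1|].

E[|Y-1|] = Σ |y-1|·P(Y=y)
 = 2·0.2 + 1·0.22 + 2·0.14 + 5·0.21 + 8·0.23
 = 0.4 + 0.22 + 0.28 + 1.05 + 1.84
 = 3.79

3.79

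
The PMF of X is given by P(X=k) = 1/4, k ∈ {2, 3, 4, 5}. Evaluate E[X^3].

E[X^3] = Σ x^3·P(X=x)
 = 8·1/4 + 27·1/4 + 64·1/4 + 125·1/4
 = 2 + 27/4 + 16 + 125/4
 = 56

56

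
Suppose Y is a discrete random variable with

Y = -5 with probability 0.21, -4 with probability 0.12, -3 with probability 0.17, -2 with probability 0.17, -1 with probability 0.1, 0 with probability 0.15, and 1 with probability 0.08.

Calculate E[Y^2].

9.56

E[Y^2] = Σ y^2·P(Y=y)
 = 25·0.21 + 16·0.12 + 9·0.17 + 4·0.17 + 1·0.1 + 0·0.15 + 1·0.08
 = 5.25 + 1.92 + 1.53 + 0.68 + 0.1 + 0 + 0.08
 = 9.56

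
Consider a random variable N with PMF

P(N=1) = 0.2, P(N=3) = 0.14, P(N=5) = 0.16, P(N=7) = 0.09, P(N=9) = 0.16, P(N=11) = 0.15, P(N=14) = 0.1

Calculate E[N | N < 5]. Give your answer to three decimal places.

1.824

P(N < 5) = 0.2 + 0.14 = 0.34.
E[N | N < 5] = [1·0.2 + 3·0.14] / 0.34
 = 0.62 / 0.34
 = 31/17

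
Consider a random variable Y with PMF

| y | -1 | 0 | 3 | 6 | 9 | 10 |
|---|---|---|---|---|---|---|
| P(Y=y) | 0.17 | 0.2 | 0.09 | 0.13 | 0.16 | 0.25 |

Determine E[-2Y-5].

-14.64

E[-2Y-5] = Σ (-2y-5)·P(Y=y)
 = (-3)·0.17 + (-5)·0.2 + (-11)·0.09 + (-17)·0.13 + (-23)·0.16 + (-25)·0.25
 = (-0.51) + (-1) + (-0.99) + (-2.21) + (-3.68) + (-6.25)
 = -14.64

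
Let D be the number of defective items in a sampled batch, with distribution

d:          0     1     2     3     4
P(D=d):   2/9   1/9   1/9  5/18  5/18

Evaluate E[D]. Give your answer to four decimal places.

2.2778

E[D] = Σ d·P(D=d)
 = 0·2/9 + 1·1/9 + 2·1/9 + 3·5/18 + 4·5/18
 = 0 + 1/9 + 2/9 + 5/6 + 10/9
 = 41/18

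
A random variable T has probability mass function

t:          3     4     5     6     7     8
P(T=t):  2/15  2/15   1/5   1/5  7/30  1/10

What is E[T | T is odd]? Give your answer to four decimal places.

P(T is odd) = 2/15 + 1/5 + 7/30 = 17/30.
E[T | T is odd] = [3·2/15 + 5·1/5 + 7·7/30] / (17/30)
 = 91/30 / (17/30)
 = 91/17

5.3529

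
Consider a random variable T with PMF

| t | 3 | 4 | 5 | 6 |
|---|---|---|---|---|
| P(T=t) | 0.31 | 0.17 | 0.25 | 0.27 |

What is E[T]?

E[T] = Σ t·P(T=t)
 = 3·0.31 + 4·0.17 + 5·0.25 + 6·0.27
 = 0.93 + 0.68 + 1.25 + 1.62
 = 4.48

4.48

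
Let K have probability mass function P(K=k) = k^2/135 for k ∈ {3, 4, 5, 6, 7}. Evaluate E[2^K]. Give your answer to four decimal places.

71.8815

E[2^K] = Σ 2^k·P(K=k)
 = 8·1/15 + 16·16/135 + 32·5/27 + 64·4/15 + 128·49/135
 = 8/15 + 256/135 + 160/27 + 256/15 + 6272/135
 = 9704/135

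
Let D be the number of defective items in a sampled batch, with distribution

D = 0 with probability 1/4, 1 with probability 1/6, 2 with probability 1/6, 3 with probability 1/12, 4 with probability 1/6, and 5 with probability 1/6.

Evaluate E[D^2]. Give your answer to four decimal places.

8.4167

E[D^2] = Σ d^2·P(D=d)
 = 0·1/4 + 1·1/6 + 4·1/6 + 9·1/12 + 16·1/6 + 25·1/6
 = 0 + 1/6 + 2/3 + 3/4 + 8/3 + 25/6
 = 101/12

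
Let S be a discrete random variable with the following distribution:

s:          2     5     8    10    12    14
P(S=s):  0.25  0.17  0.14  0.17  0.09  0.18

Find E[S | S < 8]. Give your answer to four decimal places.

P(S < 8) = 0.25 + 0.17 = 0.42.
E[S | S < 8] = [2·0.25 + 5·0.17] / 0.42
 = 1.35 / 0.42
 = 45/14

3.2143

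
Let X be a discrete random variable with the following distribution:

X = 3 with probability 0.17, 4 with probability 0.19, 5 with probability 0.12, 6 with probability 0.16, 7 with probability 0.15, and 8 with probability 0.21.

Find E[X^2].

E[X^2] = Σ x^2·P(X=x)
 = 9·0.17 + 16·0.19 + 25·0.12 + 36·0.16 + 49·0.15 + 64·0.21
 = 1.53 + 3.04 + 3 + 5.76 + 7.35 + 13.44
 = 34.12

34.12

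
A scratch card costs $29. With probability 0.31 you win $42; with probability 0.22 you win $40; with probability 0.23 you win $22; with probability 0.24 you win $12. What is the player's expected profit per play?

E[payout] = 42·0.31 + 40·0.22 + 22·0.23 + 12·0.24
 = 13.02 + 8.8 + 5.06 + 2.88
 = 29.76
Net = 29.76 - 29 = 0.76

0.76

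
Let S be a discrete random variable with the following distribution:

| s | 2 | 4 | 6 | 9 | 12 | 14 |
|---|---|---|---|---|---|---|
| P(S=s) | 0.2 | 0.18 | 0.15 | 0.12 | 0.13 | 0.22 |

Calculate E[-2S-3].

E[-2S-3] = Σ (-2s-3)·P(S=s)
 = (-7)·0.2 + (-11)·0.18 + (-15)·0.15 + (-21)·0.12 + (-27)·0.13 + (-31)·0.22
 = (-1.4) + (-1.98) + (-2.25) + (-2.52) + (-3.51) + (-6.82)
 = -18.48

-18.48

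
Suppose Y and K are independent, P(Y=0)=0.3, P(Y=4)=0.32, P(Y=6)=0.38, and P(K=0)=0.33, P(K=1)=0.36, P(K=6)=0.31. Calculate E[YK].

7.9032

E[YK] = Σ_y Σ_k yk · P(Y=y)P(K=k)
 = 0·0.099 + 0·0.108 + 0·0.093 + 0·0.1056 + 4·0.1152 + 24·0.0992 + 0·0.1254 + 6·0.1368 + 36·0.1178
 = 0 + 0 + 0 + 0 + 0.4608 + 2.3808 + 0 + 0.8208 + 4.2408
 = 7.9032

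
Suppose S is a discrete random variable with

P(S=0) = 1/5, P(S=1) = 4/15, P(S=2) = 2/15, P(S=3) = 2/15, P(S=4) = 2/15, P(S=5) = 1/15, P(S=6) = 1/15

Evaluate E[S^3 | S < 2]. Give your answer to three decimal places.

0.571

P(S < 2) = 1/5 + 4/15 = 7/15.
E[S^3 | S < 2] = [0·1/5 + 1·4/15] / (7/15)
 = 4/15 / (7/15)
 = 4/7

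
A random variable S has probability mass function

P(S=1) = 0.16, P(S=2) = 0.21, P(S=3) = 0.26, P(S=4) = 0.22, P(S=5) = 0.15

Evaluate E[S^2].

10.61

E[S^2] = Σ s^2·P(S=s)
 = 1·0.16 + 4·0.21 + 9·0.26 + 16·0.22 + 25·0.15
 = 0.16 + 0.84 + 2.34 + 3.52 + 3.75
 = 10.61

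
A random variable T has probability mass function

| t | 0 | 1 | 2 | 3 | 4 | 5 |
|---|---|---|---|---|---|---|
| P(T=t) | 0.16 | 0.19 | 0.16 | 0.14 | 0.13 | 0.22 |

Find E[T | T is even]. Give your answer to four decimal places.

1.8667

P(T is even) = 0.16 + 0.16 + 0.13 = 0.45.
E[T | T is even] = [0·0.16 + 2·0.16 + 4·0.13] / 0.45
 = 0.84 / 0.45
 = 28/15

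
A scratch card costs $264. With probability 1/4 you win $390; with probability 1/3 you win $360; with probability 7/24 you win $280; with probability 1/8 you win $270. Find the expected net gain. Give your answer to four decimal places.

68.9167

E[payout] = 390·1/4 + 360·1/3 + 280·7/24 + 270·1/8
 = 195/2 + 120 + 245/3 + 135/4
 = 3995/12
Net = 3995/12 - 264 = 827/12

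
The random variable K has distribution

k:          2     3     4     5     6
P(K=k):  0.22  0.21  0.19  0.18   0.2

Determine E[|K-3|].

1.37

E[|K-3|] = Σ |k-3|·P(K=k)
 = 1·0.22 + 0·0.21 + 1·0.19 + 2·0.18 + 3·0.2
 = 0.22 + 0 + 0.19 + 0.36 + 0.6
 = 1.37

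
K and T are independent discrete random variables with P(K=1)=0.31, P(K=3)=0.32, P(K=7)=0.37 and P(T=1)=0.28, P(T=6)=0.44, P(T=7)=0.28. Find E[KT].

E[KT] = Σ_k Σ_t kt · P(K=k)P(T=t)
 = 1·0.0868 + 6·0.1364 + 7·0.0868 + 3·0.0896 + 18·0.1408 + 21·0.0896 + 7·0.1036 + 42·0.1628 + 49·0.1036
 = 0.0868 + 0.8184 + 0.6076 + 0.2688 + 2.5344 + 1.8816 + 0.7252 + 6.8376 + 5.0764
 = 18.8368

18.8368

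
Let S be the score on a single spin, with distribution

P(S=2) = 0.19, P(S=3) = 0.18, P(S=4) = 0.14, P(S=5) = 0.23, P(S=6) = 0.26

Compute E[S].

4.19

E[S] = Σ s·P(S=s)
 = 2·0.19 + 3·0.18 + 4·0.14 + 5·0.23 + 6·0.26
 = 0.38 + 0.54 + 0.56 + 1.15 + 1.56
 = 4.19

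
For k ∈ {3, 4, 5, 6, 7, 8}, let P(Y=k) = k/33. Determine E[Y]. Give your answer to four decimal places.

6.0303

E[Y] = Σ y·P(Y=y)
 = 3·1/11 + 4·4/33 + 5·5/33 + 6·2/11 + 7·7/33 + 8·8/33
 = 3/11 + 16/33 + 25/33 + 12/11 + 49/33 + 64/33
 = 199/33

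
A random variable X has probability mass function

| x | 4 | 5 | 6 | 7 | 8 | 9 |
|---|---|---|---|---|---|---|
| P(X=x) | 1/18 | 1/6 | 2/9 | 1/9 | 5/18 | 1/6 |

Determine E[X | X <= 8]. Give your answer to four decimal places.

6.4667

P(X <= 8) = 1/18 + 1/6 + 2/9 + 1/9 + 5/18 = 5/6.
E[X | X <= 8] = [4·1/18 + 5·1/6 + 6·2/9 + 7·1/9 + 8·5/18] / (5/6)
 = 97/18 / (5/6)
 = 97/15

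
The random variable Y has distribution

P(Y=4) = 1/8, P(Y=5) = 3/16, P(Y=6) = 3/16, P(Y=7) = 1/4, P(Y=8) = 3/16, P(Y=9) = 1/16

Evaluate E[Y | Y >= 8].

8.25

P(Y >= 8) = 3/16 + 1/16 = 1/4.
E[Y | Y >= 8] = [8·3/16 + 9·1/16] / (1/4)
 = 33/16 / (1/4)
 = 33/4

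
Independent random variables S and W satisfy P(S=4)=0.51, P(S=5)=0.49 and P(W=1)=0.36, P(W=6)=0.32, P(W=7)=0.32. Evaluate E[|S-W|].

E[|S-W|] = Σ_s Σ_w |s-w| · P(S=s)P(W=w)
 = 3·0.1836 + 2·0.1632 + 3·0.1632 + 4·0.1764 + 1·0.1568 + 2·0.1568
 = 0.5508 + 0.3264 + 0.4896 + 0.7056 + 0.1568 + 0.3136
 = 2.5428

2.5428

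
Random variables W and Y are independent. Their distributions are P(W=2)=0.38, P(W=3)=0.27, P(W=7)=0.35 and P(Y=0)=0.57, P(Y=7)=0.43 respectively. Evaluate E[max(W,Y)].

5.3014

E[max(W,Y)] = Σ_w Σ_y max(w,y) · P(W=w)P(Y=y)
 = 2·0.2166 + 7·0.1634 + 3·0.1539 + 7·0.1161 + 7·0.1995 + 7·0.1505
 = 0.4332 + 1.1438 + 0.4617 + 0.8127 + 1.3965 + 1.0535
 = 5.3014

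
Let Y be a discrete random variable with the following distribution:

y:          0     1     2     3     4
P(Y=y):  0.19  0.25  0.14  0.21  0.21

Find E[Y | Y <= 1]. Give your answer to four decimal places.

0.5682

P(Y <= 1) = 0.19 + 0.25 = 0.44.
E[Y | Y <= 1] = [0·0.19 + 1·0.25] / 0.44
 = 0.25 / 0.44
 = 25/44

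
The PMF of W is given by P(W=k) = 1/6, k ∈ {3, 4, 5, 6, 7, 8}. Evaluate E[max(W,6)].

6.5

E[max(W,6)] = Σ max(w,6)·P(W=w)
 = 6·1/6 + 6·1/6 + 6·1/6 + 6·1/6 + 7·1/6 + 8·1/6
 = 1 + 1 + 1 + 1 + 7/6 + 4/3
 = 13/2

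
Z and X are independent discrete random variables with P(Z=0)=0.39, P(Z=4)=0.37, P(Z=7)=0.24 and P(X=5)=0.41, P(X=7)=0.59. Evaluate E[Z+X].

9.34

E[Z+X] = Σ_z Σ_x (z+x) · P(Z=z)P(X=x)
 = 5·0.1599 + 7·0.2301 + 9·0.1517 + 11·0.2183 + 12·0.0984 + 14·0.1416
 = 0.7995 + 1.6107 + 1.3653 + 2.4013 + 1.1808 + 1.9824
 = 9.34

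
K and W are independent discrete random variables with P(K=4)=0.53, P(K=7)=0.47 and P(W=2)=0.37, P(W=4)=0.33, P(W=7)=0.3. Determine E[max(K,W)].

E[max(K,W)] = Σ_k Σ_w max(k,w) · P(K=k)P(W=w)
 = 4·0.1961 + 4·0.1749 + 7·0.159 + 7·0.1739 + 7·0.1551 + 7·0.141
 = 0.7844 + 0.6996 + 1.113 + 1.2173 + 1.0857 + 0.987
 = 5.887

5.887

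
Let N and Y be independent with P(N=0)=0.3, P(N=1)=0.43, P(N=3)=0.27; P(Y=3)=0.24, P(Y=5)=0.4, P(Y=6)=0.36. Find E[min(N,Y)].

E[min(N,Y)] = Σ_n Σ_y min(n,y) · P(N=n)P(Y=y)
 = 0·0.072 + 0·0.12 + 0·0.108 + 1·0.1032 + 1·0.172 + 1·0.1548 + 3·0.0648 + 3·0.108 + 3·0.0972
 = 0 + 0 + 0 + 0.1032 + 0.172 + 0.1548 + 0.1944 + 0.324 + 0.2916
 = 1.24

1.24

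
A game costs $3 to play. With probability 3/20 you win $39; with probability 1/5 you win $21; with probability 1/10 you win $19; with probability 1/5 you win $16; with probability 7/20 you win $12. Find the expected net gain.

16.35

E[payout] = 39·3/20 + 21·1/5 + 19·1/10 + 16·1/5 + 12·7/20
 = 117/20 + 21/5 + 19/10 + 16/5 + 21/5
 = 387/20
Net = 387/20 - 3 = 327/20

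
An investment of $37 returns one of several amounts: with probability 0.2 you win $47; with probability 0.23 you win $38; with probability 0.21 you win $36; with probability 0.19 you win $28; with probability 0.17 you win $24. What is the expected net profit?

-1.9

E[payout] = 47·0.2 + 38·0.23 + 36·0.21 + 28·0.19 + 24·0.17
 = 9.4 + 8.74 + 7.56 + 5.32 + 4.08
 = 35.1
Net = 35.1 - 37 = -1.9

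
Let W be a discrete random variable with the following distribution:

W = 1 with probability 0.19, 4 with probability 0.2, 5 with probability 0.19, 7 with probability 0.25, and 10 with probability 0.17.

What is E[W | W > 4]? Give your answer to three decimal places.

P(W > 4) = 0.19 + 0.25 + 0.17 = 0.61.
E[W | W > 4] = [5·0.19 + 7·0.25 + 10·0.17] / 0.61
 = 4.4 / 0.61
 = 440/61

7.213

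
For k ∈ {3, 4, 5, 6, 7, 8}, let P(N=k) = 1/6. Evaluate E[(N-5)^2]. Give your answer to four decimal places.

3.1667

E[(N-5)^2] = Σ (n-5)^2·P(N=n)
 = 4·1/6 + 1·1/6 + 0·1/6 + 1·1/6 + 4·1/6 + 9·1/6
 = 2/3 + 1/6 + 0 + 1/6 + 2/3 + 3/2
 = 19/6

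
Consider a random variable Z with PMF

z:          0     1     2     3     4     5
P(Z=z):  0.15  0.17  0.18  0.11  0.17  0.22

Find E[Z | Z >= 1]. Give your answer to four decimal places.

3.1059

P(Z >= 1) = 0.17 + 0.18 + 0.11 + 0.17 + 0.22 = 0.85.
E[Z | Z >= 1] = [1·0.17 + 2·0.18 + 3·0.11 + 4·0.17 + 5·0.22] / 0.85
 = 2.64 / 0.85
 = 264/85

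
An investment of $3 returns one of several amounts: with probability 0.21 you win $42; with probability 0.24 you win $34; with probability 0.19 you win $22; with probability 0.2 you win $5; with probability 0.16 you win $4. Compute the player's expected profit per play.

19.8

E[payout] = 42·0.21 + 34·0.24 + 22·0.19 + 5·0.2 + 4·0.16
 = 8.82 + 8.16 + 4.18 + 1 + 0.64
 = 22.8
Net = 22.8 - 3 = 19.8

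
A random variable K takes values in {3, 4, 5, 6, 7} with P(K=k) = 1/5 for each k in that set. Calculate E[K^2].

E[K^2] = Σ k^2·P(K=k)
 = 9·1/5 + 16·1/5 + 25·1/5 + 36·1/5 + 49·1/5
 = 9/5 + 16/5 + 5 + 36/5 + 49/5
 = 27

27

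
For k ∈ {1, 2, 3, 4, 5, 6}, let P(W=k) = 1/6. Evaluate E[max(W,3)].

E[max(W,3)] = Σ max(w,3)·P(W=w)
 = 3·1/6 + 3·1/6 + 3·1/6 + 4·1/6 + 5·1/6 + 6·1/6
 = 1/2 + 1/2 + 1/2 + 2/3 + 5/6 + 1
 = 4

4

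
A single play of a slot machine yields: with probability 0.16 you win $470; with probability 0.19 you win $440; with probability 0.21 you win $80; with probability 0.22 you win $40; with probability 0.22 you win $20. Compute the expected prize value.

E[payout] = 470·0.16 + 440·0.19 + 80·0.21 + 40·0.22 + 20·0.22
 = 75.2 + 83.6 + 16.8 + 8.8 + 4.4
 = 188.8

188.8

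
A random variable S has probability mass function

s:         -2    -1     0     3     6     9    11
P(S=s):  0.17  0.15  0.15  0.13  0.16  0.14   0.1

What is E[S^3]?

E[S^3] = Σ s^3·P(S=s)
 = (-8)·0.17 + (-1)·0.15 + 0·0.15 + 27·0.13 + 216·0.16 + 729·0.14 + 1331·0.1
 = (-1.36) + (-0.15) + 0 + 3.51 + 34.56 + 102.06 + 133.1
 = 271.72

271.72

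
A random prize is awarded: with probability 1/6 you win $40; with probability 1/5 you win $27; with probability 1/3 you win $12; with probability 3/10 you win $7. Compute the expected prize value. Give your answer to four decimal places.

18.1667

E[payout] = 40·1/6 + 27·1/5 + 12·1/3 + 7·3/10
 = 20/3 + 27/5 + 4 + 21/10
 = 109/6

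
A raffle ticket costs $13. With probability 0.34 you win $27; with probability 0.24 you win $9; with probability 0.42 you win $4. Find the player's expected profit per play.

E[payout] = 27·0.34 + 9·0.24 + 4·0.42
 = 9.18 + 2.16 + 1.68
 = 13.02
Net = 13.02 - 13 = 0.02

0.02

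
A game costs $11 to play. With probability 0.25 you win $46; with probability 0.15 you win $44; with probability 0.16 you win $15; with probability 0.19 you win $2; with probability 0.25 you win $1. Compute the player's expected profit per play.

10.13

E[payout] = 46·0.25 + 44·0.15 + 15·0.16 + 2·0.19 + 1·0.25
 = 11.5 + 6.6 + 2.4 + 0.38 + 0.25
 = 21.13
Net = 21.13 - 11 = 10.13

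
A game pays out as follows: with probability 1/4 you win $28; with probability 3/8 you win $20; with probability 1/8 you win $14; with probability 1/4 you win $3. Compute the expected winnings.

17

E[payout] = 28·1/4 + 20·3/8 + 14·1/8 + 3·1/4
 = 7 + 15/2 + 7/4 + 3/4
 = 17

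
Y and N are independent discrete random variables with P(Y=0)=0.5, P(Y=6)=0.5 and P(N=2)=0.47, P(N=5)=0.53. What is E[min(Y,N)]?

1.795

E[min(Y,N)] = Σ_y Σ_n min(y,n) · P(Y=y)P(N=n)
 = 0·0.235 + 0·0.265 + 2·0.235 + 5·0.265
 = 0 + 0 + 0.47 + 1.325
 = 1.795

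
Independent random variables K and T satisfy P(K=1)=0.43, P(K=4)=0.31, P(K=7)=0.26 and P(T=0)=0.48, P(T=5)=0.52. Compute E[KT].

E[KT] = Σ_k Σ_t kt · P(K=k)P(T=t)
 = 0·0.2064 + 5·0.2236 + 0·0.1488 + 20·0.1612 + 0·0.1248 + 35·0.1352
 = 0 + 1.118 + 0 + 3.224 + 0 + 4.732
 = 9.074

9.074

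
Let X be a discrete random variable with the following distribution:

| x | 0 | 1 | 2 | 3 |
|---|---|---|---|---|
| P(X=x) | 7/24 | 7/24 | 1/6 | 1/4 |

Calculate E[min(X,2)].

1.125

E[min(X,2)] = Σ min(x,2)·P(X=x)
 = 0·7/24 + 1·7/24 + 2·1/6 + 2·1/4
 = 0 + 7/24 + 1/3 + 1/2
 = 9/8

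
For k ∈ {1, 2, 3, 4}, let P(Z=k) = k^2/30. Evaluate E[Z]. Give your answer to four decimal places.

3.3333

E[Z] = Σ z·P(Z=z)
 = 1·1/30 + 2·2/15 + 3·3/10 + 4·8/15
 = 1/30 + 4/15 + 9/10 + 32/15
 = 10/3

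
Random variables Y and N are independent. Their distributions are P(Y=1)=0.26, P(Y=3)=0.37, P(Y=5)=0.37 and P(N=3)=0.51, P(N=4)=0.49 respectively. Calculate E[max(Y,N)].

4.0487

E[max(Y,N)] = Σ_y Σ_n max(y,n) · P(Y=y)P(N=n)
 = 3·0.1326 + 4·0.1274 + 3·0.1887 + 4·0.1813 + 5·0.1887 + 5·0.1813
 = 0.3978 + 0.5096 + 0.5661 + 0.7252 + 0.9435 + 0.9065
 = 4.0487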